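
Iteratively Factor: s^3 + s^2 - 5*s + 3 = (s - 1)*(s^2 + 2*s - 3) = (s - 1)*(s + 3)*(s - 1)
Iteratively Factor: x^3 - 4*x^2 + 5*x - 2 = (x - 1)*(x^2 - 3*x + 2) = (x - 2)*(x - 1)*(x - 1)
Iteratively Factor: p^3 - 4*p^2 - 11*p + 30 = (p - 5)*(p^2 + p - 6) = (p - 5)*(p + 3)*(p - 2)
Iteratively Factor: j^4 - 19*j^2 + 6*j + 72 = (j - 3)*(j^3 + 3*j^2 - 10*j - 24) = (j - 3)*(j + 2)*(j^2 + j - 12) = (j - 3)^2*(j + 2)*(j + 4)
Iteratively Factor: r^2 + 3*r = (r)*(r + 3)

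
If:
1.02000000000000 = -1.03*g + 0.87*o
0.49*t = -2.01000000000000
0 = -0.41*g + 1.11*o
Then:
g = -1.44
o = -0.53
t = -4.10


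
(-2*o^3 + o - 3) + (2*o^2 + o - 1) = -2*o^3 + 2*o^2 + 2*o - 4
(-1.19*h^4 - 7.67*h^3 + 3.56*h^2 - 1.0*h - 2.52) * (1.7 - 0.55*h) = 0.6545*h^5 + 2.1955*h^4 - 14.997*h^3 + 6.602*h^2 - 0.314*h - 4.284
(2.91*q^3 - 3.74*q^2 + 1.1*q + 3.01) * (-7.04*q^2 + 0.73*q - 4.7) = -20.4864*q^5 + 28.4539*q^4 - 24.1512*q^3 - 2.8094*q^2 - 2.9727*q - 14.147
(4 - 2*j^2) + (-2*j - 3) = -2*j^2 - 2*j + 1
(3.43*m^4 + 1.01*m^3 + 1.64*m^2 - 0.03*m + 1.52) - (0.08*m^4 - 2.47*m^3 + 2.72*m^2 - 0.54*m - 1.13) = 3.35*m^4 + 3.48*m^3 - 1.08*m^2 + 0.51*m + 2.65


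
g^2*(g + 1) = g^3 + g^2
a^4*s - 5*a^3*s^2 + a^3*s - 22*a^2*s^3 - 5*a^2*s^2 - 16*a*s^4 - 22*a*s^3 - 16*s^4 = (a - 8*s)*(a + s)*(a + 2*s)*(a*s + s)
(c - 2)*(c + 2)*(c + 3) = c^3 + 3*c^2 - 4*c - 12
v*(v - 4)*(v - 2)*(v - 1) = v^4 - 7*v^3 + 14*v^2 - 8*v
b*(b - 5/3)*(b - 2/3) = b^3 - 7*b^2/3 + 10*b/9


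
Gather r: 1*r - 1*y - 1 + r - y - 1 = 2*r - 2*y - 2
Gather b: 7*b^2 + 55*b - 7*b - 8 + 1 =7*b^2 + 48*b - 7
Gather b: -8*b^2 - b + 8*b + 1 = -8*b^2 + 7*b + 1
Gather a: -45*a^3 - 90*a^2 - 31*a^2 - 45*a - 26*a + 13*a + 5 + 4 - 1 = -45*a^3 - 121*a^2 - 58*a + 8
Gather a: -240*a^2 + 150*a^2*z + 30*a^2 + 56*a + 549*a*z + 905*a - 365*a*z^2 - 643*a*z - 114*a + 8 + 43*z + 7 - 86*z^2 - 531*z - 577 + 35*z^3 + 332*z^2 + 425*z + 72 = a^2*(150*z - 210) + a*(-365*z^2 - 94*z + 847) + 35*z^3 + 246*z^2 - 63*z - 490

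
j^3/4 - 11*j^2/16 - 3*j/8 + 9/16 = (j/4 + 1/4)*(j - 3)*(j - 3/4)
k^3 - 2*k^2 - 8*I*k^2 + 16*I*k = k*(k - 2)*(k - 8*I)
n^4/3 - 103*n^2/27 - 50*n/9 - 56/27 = (n/3 + 1/3)*(n - 4)*(n + 2/3)*(n + 7/3)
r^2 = r^2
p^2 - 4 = (p - 2)*(p + 2)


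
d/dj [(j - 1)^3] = 3*(j - 1)^2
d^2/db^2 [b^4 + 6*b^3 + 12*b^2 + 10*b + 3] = 12*b^2 + 36*b + 24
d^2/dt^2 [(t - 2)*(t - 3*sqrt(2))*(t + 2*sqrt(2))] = 6*t - 4 - 2*sqrt(2)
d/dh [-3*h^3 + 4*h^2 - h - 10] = -9*h^2 + 8*h - 1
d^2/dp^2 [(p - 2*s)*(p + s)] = 2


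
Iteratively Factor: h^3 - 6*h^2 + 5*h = (h - 5)*(h^2 - h) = h*(h - 5)*(h - 1)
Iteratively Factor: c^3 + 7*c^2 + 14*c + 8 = (c + 4)*(c^2 + 3*c + 2) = (c + 2)*(c + 4)*(c + 1)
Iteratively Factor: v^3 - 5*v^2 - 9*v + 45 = (v - 3)*(v^2 - 2*v - 15) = (v - 5)*(v - 3)*(v + 3)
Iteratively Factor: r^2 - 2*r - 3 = (r - 3)*(r + 1)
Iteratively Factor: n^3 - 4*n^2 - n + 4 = (n + 1)*(n^2 - 5*n + 4) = (n - 4)*(n + 1)*(n - 1)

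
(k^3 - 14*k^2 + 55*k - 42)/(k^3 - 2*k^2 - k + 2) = (k^2 - 13*k + 42)/(k^2 - k - 2)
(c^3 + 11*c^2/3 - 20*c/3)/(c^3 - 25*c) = (c - 4/3)/(c - 5)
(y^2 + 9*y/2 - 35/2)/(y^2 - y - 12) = (-y^2 - 9*y/2 + 35/2)/(-y^2 + y + 12)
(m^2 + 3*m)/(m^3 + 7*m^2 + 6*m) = (m + 3)/(m^2 + 7*m + 6)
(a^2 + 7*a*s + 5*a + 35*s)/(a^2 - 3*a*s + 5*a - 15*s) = (-a - 7*s)/(-a + 3*s)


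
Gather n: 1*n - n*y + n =n*(2 - y)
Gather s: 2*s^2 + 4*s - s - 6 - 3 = 2*s^2 + 3*s - 9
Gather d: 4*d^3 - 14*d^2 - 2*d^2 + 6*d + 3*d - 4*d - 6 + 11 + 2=4*d^3 - 16*d^2 + 5*d + 7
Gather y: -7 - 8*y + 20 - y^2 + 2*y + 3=-y^2 - 6*y + 16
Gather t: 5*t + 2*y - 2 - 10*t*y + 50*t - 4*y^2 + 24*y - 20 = t*(55 - 10*y) - 4*y^2 + 26*y - 22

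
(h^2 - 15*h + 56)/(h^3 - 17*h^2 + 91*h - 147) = (h - 8)/(h^2 - 10*h + 21)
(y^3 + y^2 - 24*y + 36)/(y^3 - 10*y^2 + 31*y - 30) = (y + 6)/(y - 5)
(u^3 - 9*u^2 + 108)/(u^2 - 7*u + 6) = (u^2 - 3*u - 18)/(u - 1)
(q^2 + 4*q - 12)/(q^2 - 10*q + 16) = (q + 6)/(q - 8)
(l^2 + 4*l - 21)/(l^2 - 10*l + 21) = (l + 7)/(l - 7)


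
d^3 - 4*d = d*(d - 2)*(d + 2)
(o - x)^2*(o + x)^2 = o^4 - 2*o^2*x^2 + x^4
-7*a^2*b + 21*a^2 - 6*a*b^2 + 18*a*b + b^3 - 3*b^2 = (-7*a + b)*(a + b)*(b - 3)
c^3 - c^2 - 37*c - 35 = (c - 7)*(c + 1)*(c + 5)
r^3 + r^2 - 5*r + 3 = (r - 1)^2*(r + 3)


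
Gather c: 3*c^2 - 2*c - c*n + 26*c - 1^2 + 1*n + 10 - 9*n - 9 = 3*c^2 + c*(24 - n) - 8*n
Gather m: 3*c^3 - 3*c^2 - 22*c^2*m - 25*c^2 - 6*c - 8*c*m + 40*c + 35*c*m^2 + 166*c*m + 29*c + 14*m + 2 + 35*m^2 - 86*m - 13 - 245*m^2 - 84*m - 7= 3*c^3 - 28*c^2 + 63*c + m^2*(35*c - 210) + m*(-22*c^2 + 158*c - 156) - 18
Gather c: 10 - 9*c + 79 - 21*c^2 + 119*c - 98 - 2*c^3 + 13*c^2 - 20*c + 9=-2*c^3 - 8*c^2 + 90*c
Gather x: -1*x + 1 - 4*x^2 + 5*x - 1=-4*x^2 + 4*x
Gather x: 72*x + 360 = 72*x + 360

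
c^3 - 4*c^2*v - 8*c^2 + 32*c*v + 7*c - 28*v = (c - 7)*(c - 1)*(c - 4*v)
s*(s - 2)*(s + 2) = s^3 - 4*s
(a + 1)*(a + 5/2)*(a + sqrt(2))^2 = a^4 + 2*sqrt(2)*a^3 + 7*a^3/2 + 9*a^2/2 + 7*sqrt(2)*a^2 + 7*a + 5*sqrt(2)*a + 5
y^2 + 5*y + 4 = (y + 1)*(y + 4)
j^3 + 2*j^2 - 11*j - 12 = (j - 3)*(j + 1)*(j + 4)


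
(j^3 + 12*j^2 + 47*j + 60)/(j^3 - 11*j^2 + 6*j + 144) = (j^2 + 9*j + 20)/(j^2 - 14*j + 48)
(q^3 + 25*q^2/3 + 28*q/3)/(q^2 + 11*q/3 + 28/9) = 3*q*(q + 7)/(3*q + 7)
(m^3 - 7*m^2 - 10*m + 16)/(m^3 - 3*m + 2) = (m - 8)/(m - 1)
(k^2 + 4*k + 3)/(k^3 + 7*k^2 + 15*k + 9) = 1/(k + 3)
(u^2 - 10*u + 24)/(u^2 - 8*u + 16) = (u - 6)/(u - 4)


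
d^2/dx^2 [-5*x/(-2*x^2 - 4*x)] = 5/(x^3 + 6*x^2 + 12*x + 8)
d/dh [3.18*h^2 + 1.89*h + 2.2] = 6.36*h + 1.89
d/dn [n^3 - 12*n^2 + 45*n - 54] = 3*n^2 - 24*n + 45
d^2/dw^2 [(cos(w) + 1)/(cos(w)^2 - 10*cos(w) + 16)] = (-9*(1 - cos(2*w))^2*cos(w)/4 - 7*(1 - cos(2*w))^2/2 - 951*cos(w)/2 - 109*cos(2*w) + 30*cos(3*w) + cos(5*w)/2 + 393)/((cos(w) - 8)^3*(cos(w) - 2)^3)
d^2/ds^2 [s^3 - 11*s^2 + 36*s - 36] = 6*s - 22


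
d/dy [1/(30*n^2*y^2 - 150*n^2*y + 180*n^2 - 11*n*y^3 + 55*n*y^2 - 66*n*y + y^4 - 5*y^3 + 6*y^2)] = (-60*n^2*y + 150*n^2 + 33*n*y^2 - 110*n*y + 66*n - 4*y^3 + 15*y^2 - 12*y)/(30*n^2*y^2 - 150*n^2*y + 180*n^2 - 11*n*y^3 + 55*n*y^2 - 66*n*y + y^4 - 5*y^3 + 6*y^2)^2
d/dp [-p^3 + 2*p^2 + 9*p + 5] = -3*p^2 + 4*p + 9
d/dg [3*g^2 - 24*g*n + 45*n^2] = 6*g - 24*n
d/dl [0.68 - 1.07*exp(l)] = -1.07*exp(l)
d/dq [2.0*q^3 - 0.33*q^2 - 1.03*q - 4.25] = 6.0*q^2 - 0.66*q - 1.03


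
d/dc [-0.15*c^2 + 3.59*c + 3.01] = 3.59 - 0.3*c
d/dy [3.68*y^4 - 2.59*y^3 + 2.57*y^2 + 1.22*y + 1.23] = 14.72*y^3 - 7.77*y^2 + 5.14*y + 1.22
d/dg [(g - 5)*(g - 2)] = 2*g - 7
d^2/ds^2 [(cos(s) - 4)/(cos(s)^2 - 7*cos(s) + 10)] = (-9*(1 - cos(2*s))^2*cos(s)/4 + 9*(1 - cos(2*s))^2/4 + 272*cos(s) - 20*cos(2*s) - 15*cos(3*s)/2 + cos(5*s)/2 - 201)/((cos(s) - 5)^3*(cos(s) - 2)^3)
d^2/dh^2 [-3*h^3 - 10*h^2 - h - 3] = -18*h - 20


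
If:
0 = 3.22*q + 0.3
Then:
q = -0.09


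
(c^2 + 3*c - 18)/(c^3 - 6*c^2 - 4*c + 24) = (c^2 + 3*c - 18)/(c^3 - 6*c^2 - 4*c + 24)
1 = 1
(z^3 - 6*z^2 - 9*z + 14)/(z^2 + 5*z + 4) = (z^3 - 6*z^2 - 9*z + 14)/(z^2 + 5*z + 4)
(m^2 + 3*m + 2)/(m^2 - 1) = (m + 2)/(m - 1)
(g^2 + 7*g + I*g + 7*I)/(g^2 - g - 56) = (g + I)/(g - 8)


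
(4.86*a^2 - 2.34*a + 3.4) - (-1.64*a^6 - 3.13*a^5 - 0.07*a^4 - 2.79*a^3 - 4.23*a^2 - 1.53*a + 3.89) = 1.64*a^6 + 3.13*a^5 + 0.07*a^4 + 2.79*a^3 + 9.09*a^2 - 0.81*a - 0.49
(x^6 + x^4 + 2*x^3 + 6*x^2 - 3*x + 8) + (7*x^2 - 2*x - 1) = x^6 + x^4 + 2*x^3 + 13*x^2 - 5*x + 7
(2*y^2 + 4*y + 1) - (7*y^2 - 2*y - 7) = -5*y^2 + 6*y + 8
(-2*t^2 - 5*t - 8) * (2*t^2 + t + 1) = -4*t^4 - 12*t^3 - 23*t^2 - 13*t - 8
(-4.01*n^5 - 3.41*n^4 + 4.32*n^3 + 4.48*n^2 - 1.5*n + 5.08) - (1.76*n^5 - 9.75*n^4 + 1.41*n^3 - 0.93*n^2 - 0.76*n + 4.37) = -5.77*n^5 + 6.34*n^4 + 2.91*n^3 + 5.41*n^2 - 0.74*n + 0.71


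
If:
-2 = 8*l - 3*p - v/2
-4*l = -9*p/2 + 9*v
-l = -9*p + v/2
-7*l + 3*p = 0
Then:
No Solution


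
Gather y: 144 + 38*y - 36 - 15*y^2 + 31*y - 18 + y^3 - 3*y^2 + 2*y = y^3 - 18*y^2 + 71*y + 90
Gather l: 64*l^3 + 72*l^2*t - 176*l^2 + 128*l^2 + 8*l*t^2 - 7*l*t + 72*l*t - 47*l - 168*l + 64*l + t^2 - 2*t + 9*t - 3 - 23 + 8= 64*l^3 + l^2*(72*t - 48) + l*(8*t^2 + 65*t - 151) + t^2 + 7*t - 18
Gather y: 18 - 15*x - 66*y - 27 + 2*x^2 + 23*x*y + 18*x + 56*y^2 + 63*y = 2*x^2 + 3*x + 56*y^2 + y*(23*x - 3) - 9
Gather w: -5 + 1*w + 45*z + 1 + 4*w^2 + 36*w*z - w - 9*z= 4*w^2 + 36*w*z + 36*z - 4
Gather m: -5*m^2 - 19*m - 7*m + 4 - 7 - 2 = -5*m^2 - 26*m - 5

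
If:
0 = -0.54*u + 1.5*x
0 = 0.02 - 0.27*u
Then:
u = 0.07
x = 0.03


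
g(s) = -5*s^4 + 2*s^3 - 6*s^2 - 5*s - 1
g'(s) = -20*s^3 + 6*s^2 - 12*s - 5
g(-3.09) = -557.68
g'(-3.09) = 679.44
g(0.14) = -1.81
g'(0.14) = -6.62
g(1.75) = -64.30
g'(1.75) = -114.81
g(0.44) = -4.38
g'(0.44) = -10.82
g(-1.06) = -11.14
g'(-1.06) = 38.28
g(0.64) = -6.97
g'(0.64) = -15.47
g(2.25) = -147.99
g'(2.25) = -229.44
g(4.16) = -1479.07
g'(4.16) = -1390.91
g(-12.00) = -107941.00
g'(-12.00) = 35563.00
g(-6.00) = -7099.00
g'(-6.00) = 4603.00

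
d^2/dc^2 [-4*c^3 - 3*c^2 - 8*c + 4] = -24*c - 6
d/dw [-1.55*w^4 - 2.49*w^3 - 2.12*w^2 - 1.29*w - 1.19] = -6.2*w^3 - 7.47*w^2 - 4.24*w - 1.29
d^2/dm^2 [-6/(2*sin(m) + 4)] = 3*(sin(m)^2 - 2*sin(m) - 2)/(sin(m) + 2)^3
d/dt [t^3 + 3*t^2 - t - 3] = 3*t^2 + 6*t - 1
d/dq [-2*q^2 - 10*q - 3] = -4*q - 10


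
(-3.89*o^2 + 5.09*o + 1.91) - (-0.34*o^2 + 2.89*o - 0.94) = -3.55*o^2 + 2.2*o + 2.85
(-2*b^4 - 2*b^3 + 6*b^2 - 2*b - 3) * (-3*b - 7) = 6*b^5 + 20*b^4 - 4*b^3 - 36*b^2 + 23*b + 21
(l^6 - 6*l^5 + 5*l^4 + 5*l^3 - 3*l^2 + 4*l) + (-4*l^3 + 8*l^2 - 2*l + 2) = l^6 - 6*l^5 + 5*l^4 + l^3 + 5*l^2 + 2*l + 2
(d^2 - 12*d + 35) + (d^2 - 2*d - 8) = 2*d^2 - 14*d + 27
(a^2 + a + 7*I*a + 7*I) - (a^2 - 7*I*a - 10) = a + 14*I*a + 10 + 7*I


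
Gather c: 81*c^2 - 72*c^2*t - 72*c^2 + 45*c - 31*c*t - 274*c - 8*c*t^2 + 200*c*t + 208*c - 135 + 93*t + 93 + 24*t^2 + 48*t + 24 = c^2*(9 - 72*t) + c*(-8*t^2 + 169*t - 21) + 24*t^2 + 141*t - 18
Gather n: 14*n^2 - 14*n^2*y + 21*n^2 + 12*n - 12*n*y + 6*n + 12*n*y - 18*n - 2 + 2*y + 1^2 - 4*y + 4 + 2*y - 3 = n^2*(35 - 14*y)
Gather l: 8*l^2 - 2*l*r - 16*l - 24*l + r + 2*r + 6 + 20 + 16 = 8*l^2 + l*(-2*r - 40) + 3*r + 42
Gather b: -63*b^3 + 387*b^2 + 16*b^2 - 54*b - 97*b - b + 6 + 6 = -63*b^3 + 403*b^2 - 152*b + 12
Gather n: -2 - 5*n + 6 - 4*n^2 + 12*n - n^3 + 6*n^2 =-n^3 + 2*n^2 + 7*n + 4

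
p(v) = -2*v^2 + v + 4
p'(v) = 1 - 4*v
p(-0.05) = 3.94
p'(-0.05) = 1.20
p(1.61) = 0.43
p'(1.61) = -5.44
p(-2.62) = -12.35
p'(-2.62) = 11.48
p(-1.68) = -3.32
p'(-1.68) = 7.72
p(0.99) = 3.03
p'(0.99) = -2.96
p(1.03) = 2.91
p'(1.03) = -3.12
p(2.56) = -6.55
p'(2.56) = -9.24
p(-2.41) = -10.03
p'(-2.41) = 10.64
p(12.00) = -272.00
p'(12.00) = -47.00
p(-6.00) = -74.00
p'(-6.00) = 25.00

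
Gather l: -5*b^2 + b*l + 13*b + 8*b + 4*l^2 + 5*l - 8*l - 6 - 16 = -5*b^2 + 21*b + 4*l^2 + l*(b - 3) - 22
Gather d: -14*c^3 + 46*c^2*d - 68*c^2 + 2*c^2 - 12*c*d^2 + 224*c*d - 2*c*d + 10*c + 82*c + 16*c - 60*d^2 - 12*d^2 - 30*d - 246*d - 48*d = -14*c^3 - 66*c^2 + 108*c + d^2*(-12*c - 72) + d*(46*c^2 + 222*c - 324)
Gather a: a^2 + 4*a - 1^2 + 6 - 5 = a^2 + 4*a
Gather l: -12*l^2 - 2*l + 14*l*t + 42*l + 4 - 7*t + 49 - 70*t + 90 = -12*l^2 + l*(14*t + 40) - 77*t + 143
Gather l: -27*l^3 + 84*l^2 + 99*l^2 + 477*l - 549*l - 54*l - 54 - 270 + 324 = -27*l^3 + 183*l^2 - 126*l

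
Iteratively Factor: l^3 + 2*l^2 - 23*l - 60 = (l + 4)*(l^2 - 2*l - 15) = (l + 3)*(l + 4)*(l - 5)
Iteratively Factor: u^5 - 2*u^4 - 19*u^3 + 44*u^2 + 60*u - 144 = (u + 4)*(u^4 - 6*u^3 + 5*u^2 + 24*u - 36) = (u - 3)*(u + 4)*(u^3 - 3*u^2 - 4*u + 12) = (u - 3)*(u - 2)*(u + 4)*(u^2 - u - 6) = (u - 3)^2*(u - 2)*(u + 4)*(u + 2)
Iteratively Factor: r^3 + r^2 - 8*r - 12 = (r - 3)*(r^2 + 4*r + 4) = (r - 3)*(r + 2)*(r + 2)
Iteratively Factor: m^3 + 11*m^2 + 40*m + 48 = (m + 3)*(m^2 + 8*m + 16) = (m + 3)*(m + 4)*(m + 4)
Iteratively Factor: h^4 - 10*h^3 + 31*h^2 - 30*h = (h - 3)*(h^3 - 7*h^2 + 10*h) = (h - 3)*(h - 2)*(h^2 - 5*h) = (h - 5)*(h - 3)*(h - 2)*(h)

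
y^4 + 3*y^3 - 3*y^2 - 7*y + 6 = (y - 1)^2*(y + 2)*(y + 3)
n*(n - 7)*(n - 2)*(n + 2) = n^4 - 7*n^3 - 4*n^2 + 28*n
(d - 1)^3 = d^3 - 3*d^2 + 3*d - 1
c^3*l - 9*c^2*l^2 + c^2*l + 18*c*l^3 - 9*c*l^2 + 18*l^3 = (c - 6*l)*(c - 3*l)*(c*l + l)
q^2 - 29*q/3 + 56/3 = (q - 7)*(q - 8/3)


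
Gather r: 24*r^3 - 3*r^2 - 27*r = 24*r^3 - 3*r^2 - 27*r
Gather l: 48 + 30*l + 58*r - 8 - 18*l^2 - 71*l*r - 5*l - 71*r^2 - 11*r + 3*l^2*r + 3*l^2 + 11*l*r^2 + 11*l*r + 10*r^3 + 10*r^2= l^2*(3*r - 15) + l*(11*r^2 - 60*r + 25) + 10*r^3 - 61*r^2 + 47*r + 40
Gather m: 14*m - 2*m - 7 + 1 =12*m - 6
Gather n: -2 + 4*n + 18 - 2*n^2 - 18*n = -2*n^2 - 14*n + 16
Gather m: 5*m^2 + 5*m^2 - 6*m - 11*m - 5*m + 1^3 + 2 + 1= 10*m^2 - 22*m + 4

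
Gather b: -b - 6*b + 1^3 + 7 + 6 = 14 - 7*b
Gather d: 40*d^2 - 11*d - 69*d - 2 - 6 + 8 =40*d^2 - 80*d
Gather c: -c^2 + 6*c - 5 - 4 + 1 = -c^2 + 6*c - 8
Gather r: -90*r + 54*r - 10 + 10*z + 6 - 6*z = -36*r + 4*z - 4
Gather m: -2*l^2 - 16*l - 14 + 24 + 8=-2*l^2 - 16*l + 18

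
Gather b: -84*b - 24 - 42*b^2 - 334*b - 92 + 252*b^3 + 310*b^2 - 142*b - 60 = 252*b^3 + 268*b^2 - 560*b - 176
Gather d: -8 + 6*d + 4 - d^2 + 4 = -d^2 + 6*d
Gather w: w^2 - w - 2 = w^2 - w - 2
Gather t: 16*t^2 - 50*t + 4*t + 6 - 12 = 16*t^2 - 46*t - 6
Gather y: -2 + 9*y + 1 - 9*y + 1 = 0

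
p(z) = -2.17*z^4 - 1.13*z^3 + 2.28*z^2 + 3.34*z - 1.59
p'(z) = -8.68*z^3 - 3.39*z^2 + 4.56*z + 3.34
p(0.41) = 0.02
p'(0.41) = 4.04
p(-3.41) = -235.07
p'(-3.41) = 292.55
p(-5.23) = -1418.59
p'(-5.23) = 1128.49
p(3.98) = -567.91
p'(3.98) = -579.44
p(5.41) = -1954.58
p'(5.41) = -1445.60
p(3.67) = -408.14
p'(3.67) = -454.64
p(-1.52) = -9.01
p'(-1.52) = 19.06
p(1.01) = 0.69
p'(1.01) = -4.46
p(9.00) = -14847.99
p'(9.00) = -6557.93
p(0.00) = -1.59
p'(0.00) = 3.34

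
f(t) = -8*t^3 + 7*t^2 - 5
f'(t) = -24*t^2 + 14*t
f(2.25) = -60.69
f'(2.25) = -90.00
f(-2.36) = 139.14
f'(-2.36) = -166.71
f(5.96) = -1450.02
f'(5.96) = -769.08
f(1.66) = -22.31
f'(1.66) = -42.89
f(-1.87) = 71.79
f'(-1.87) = -110.11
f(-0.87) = 5.57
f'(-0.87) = -30.35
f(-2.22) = 117.03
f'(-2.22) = -149.36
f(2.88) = -138.04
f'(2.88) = -158.75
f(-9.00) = 6394.00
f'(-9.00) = -2070.00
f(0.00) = -5.00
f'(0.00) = 0.00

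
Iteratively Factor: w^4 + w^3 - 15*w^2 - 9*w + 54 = (w + 3)*(w^3 - 2*w^2 - 9*w + 18) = (w + 3)^2*(w^2 - 5*w + 6) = (w - 2)*(w + 3)^2*(w - 3)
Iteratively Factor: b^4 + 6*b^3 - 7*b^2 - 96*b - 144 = (b + 3)*(b^3 + 3*b^2 - 16*b - 48) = (b + 3)^2*(b^2 - 16) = (b + 3)^2*(b + 4)*(b - 4)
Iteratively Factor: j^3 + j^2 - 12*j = (j)*(j^2 + j - 12) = j*(j + 4)*(j - 3)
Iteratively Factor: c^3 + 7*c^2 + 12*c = (c + 3)*(c^2 + 4*c) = (c + 3)*(c + 4)*(c)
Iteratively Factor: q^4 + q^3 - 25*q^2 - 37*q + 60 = (q - 5)*(q^3 + 6*q^2 + 5*q - 12) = (q - 5)*(q + 4)*(q^2 + 2*q - 3) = (q - 5)*(q - 1)*(q + 4)*(q + 3)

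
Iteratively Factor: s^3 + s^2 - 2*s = (s)*(s^2 + s - 2) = s*(s - 1)*(s + 2)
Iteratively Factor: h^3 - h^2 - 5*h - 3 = (h + 1)*(h^2 - 2*h - 3) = (h + 1)^2*(h - 3)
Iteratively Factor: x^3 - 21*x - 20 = (x + 1)*(x^2 - x - 20) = (x + 1)*(x + 4)*(x - 5)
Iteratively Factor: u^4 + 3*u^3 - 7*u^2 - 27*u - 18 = (u + 1)*(u^3 + 2*u^2 - 9*u - 18) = (u - 3)*(u + 1)*(u^2 + 5*u + 6) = (u - 3)*(u + 1)*(u + 2)*(u + 3)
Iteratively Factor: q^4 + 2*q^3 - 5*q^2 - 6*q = (q - 2)*(q^3 + 4*q^2 + 3*q) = (q - 2)*(q + 1)*(q^2 + 3*q) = q*(q - 2)*(q + 1)*(q + 3)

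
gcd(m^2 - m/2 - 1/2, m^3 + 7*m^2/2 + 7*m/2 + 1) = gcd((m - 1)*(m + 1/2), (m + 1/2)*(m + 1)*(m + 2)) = m + 1/2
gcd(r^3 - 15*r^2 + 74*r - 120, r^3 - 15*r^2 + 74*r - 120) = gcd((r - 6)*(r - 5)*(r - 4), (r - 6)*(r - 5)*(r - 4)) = r^3 - 15*r^2 + 74*r - 120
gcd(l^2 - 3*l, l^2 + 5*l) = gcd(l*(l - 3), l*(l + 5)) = l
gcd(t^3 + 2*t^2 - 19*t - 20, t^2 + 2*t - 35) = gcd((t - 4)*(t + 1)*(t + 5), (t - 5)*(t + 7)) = 1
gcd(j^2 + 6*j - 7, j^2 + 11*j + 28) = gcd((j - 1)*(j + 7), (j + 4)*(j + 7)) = j + 7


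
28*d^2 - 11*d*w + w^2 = (-7*d + w)*(-4*d + w)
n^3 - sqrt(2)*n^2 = n^2*(n - sqrt(2))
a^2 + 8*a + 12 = (a + 2)*(a + 6)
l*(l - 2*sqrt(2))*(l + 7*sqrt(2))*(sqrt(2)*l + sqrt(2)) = sqrt(2)*l^4 + sqrt(2)*l^3 + 10*l^3 - 28*sqrt(2)*l^2 + 10*l^2 - 28*sqrt(2)*l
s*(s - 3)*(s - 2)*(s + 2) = s^4 - 3*s^3 - 4*s^2 + 12*s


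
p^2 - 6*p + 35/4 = (p - 7/2)*(p - 5/2)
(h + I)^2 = h^2 + 2*I*h - 1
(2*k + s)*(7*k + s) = 14*k^2 + 9*k*s + s^2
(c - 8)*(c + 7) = c^2 - c - 56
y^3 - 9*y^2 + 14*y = y*(y - 7)*(y - 2)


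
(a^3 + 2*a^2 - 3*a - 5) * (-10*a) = -10*a^4 - 20*a^3 + 30*a^2 + 50*a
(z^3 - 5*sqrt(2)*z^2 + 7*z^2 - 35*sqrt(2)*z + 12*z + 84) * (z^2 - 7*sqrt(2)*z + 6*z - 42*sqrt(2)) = z^5 - 12*sqrt(2)*z^4 + 13*z^4 - 156*sqrt(2)*z^3 + 124*z^3 - 588*sqrt(2)*z^2 + 1066*z^2 - 1092*sqrt(2)*z + 3444*z - 3528*sqrt(2)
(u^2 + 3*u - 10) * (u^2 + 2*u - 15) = u^4 + 5*u^3 - 19*u^2 - 65*u + 150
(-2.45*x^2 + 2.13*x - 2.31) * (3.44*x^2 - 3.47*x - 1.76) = -8.428*x^4 + 15.8287*x^3 - 11.0255*x^2 + 4.2669*x + 4.0656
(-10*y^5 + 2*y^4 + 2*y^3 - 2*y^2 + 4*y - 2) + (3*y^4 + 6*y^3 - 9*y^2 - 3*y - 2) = -10*y^5 + 5*y^4 + 8*y^3 - 11*y^2 + y - 4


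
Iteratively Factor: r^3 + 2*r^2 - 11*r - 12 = (r - 3)*(r^2 + 5*r + 4) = (r - 3)*(r + 1)*(r + 4)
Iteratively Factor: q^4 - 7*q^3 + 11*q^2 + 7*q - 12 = (q - 4)*(q^3 - 3*q^2 - q + 3) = (q - 4)*(q - 3)*(q^2 - 1) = (q - 4)*(q - 3)*(q - 1)*(q + 1)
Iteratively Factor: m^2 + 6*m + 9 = (m + 3)*(m + 3)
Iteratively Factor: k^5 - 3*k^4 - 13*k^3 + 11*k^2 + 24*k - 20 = (k + 2)*(k^4 - 5*k^3 - 3*k^2 + 17*k - 10) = (k + 2)^2*(k^3 - 7*k^2 + 11*k - 5) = (k - 5)*(k + 2)^2*(k^2 - 2*k + 1) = (k - 5)*(k - 1)*(k + 2)^2*(k - 1)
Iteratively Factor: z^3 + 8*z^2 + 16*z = (z + 4)*(z^2 + 4*z) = (z + 4)^2*(z)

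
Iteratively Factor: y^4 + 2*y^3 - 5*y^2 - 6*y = (y)*(y^3 + 2*y^2 - 5*y - 6) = y*(y + 1)*(y^2 + y - 6) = y*(y - 2)*(y + 1)*(y + 3)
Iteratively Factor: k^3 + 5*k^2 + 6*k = (k + 2)*(k^2 + 3*k) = k*(k + 2)*(k + 3)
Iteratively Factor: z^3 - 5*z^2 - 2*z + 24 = (z - 4)*(z^2 - z - 6) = (z - 4)*(z + 2)*(z - 3)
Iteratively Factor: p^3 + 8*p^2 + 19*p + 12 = (p + 1)*(p^2 + 7*p + 12) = (p + 1)*(p + 4)*(p + 3)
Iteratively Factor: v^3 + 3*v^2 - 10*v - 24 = (v + 2)*(v^2 + v - 12) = (v + 2)*(v + 4)*(v - 3)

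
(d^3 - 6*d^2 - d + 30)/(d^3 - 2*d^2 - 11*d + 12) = (d^3 - 6*d^2 - d + 30)/(d^3 - 2*d^2 - 11*d + 12)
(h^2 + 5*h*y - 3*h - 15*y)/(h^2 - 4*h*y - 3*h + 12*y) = (-h - 5*y)/(-h + 4*y)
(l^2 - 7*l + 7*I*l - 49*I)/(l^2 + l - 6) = (l^2 + 7*l*(-1 + I) - 49*I)/(l^2 + l - 6)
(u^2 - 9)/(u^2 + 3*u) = (u - 3)/u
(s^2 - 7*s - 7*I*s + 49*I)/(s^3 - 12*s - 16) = (-s^2 + 7*s + 7*I*s - 49*I)/(-s^3 + 12*s + 16)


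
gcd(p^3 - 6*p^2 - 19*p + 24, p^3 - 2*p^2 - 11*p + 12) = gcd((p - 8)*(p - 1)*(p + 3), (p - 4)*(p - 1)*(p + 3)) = p^2 + 2*p - 3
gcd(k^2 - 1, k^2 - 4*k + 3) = k - 1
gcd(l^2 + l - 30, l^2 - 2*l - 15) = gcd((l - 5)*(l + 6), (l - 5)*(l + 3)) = l - 5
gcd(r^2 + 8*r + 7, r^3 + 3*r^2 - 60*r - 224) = r + 7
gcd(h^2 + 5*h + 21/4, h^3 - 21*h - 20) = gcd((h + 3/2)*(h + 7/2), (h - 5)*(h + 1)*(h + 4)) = 1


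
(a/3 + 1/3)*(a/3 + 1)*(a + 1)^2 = a^4/9 + 2*a^3/3 + 4*a^2/3 + 10*a/9 + 1/3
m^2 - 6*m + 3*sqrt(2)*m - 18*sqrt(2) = (m - 6)*(m + 3*sqrt(2))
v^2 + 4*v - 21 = (v - 3)*(v + 7)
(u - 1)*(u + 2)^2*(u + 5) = u^4 + 8*u^3 + 15*u^2 - 4*u - 20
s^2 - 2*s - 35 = (s - 7)*(s + 5)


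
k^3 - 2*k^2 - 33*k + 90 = (k - 5)*(k - 3)*(k + 6)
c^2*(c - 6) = c^3 - 6*c^2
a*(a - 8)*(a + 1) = a^3 - 7*a^2 - 8*a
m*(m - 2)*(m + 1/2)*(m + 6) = m^4 + 9*m^3/2 - 10*m^2 - 6*m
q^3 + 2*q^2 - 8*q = q*(q - 2)*(q + 4)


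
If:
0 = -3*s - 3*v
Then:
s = -v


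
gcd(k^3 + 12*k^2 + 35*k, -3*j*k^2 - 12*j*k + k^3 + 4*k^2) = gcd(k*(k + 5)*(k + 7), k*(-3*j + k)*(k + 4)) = k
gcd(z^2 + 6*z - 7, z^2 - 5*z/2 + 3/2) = z - 1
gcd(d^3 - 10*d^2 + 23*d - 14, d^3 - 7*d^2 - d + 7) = d^2 - 8*d + 7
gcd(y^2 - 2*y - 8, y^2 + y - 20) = y - 4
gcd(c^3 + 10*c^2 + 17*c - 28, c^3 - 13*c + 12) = c^2 + 3*c - 4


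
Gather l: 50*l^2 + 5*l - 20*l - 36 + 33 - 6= 50*l^2 - 15*l - 9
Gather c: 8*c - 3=8*c - 3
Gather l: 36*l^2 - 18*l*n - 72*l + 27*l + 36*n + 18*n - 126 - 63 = 36*l^2 + l*(-18*n - 45) + 54*n - 189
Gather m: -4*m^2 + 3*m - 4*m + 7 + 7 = -4*m^2 - m + 14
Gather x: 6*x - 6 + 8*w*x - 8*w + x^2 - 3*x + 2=-8*w + x^2 + x*(8*w + 3) - 4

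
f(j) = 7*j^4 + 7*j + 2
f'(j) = 28*j^3 + 7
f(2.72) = 404.19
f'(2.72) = 570.46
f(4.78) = 3689.81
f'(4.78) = 3065.03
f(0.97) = 14.99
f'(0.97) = 32.55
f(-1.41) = 19.80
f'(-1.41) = -71.49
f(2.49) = 288.52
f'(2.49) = 439.27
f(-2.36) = 202.62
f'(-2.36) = -361.04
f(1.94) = 114.73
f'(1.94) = 211.44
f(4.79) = 3720.55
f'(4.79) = 3084.26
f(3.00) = 590.00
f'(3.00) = 763.00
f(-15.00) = 354272.00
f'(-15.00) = -94493.00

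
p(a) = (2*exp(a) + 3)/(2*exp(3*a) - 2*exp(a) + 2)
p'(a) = (2*exp(a) + 3)*(-6*exp(3*a) + 2*exp(a))/(2*exp(3*a) - 2*exp(a) + 2)^2 + 2*exp(a)/(2*exp(3*a) - 2*exp(a) + 2)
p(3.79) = 0.00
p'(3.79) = -0.00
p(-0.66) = 3.25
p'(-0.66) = 1.37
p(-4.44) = 1.53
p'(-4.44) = 0.03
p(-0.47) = 3.43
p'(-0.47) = 0.41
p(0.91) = 0.29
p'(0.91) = -0.72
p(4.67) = 0.00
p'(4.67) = -0.00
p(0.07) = 2.22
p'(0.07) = -4.09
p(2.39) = 0.01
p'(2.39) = -0.02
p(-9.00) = 1.50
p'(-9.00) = 0.00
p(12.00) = 0.00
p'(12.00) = 0.00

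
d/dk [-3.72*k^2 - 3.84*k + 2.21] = -7.44*k - 3.84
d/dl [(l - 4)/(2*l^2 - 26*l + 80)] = (l^2 - 13*l - (l - 4)*(2*l - 13) + 40)/(2*(l^2 - 13*l + 40)^2)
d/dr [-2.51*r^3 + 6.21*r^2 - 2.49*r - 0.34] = -7.53*r^2 + 12.42*r - 2.49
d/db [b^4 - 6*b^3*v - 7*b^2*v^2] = 2*b*(2*b^2 - 9*b*v - 7*v^2)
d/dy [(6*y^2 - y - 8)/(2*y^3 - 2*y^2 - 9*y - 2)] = 2*(-6*y^4 + 2*y^3 - 4*y^2 - 28*y - 35)/(4*y^6 - 8*y^5 - 32*y^4 + 28*y^3 + 89*y^2 + 36*y + 4)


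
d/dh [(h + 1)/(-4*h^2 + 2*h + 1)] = (4*h^2 + 8*h - 1)/(16*h^4 - 16*h^3 - 4*h^2 + 4*h + 1)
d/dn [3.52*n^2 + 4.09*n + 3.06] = 7.04*n + 4.09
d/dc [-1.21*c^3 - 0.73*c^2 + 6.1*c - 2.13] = -3.63*c^2 - 1.46*c + 6.1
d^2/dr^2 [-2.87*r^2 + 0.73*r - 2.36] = -5.74000000000000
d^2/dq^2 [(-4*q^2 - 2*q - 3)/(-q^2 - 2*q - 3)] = 6*(-2*q^3 - 9*q^2 + 9)/(q^6 + 6*q^5 + 21*q^4 + 44*q^3 + 63*q^2 + 54*q + 27)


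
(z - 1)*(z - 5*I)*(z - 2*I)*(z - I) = z^4 - z^3 - 8*I*z^3 - 17*z^2 + 8*I*z^2 + 17*z + 10*I*z - 10*I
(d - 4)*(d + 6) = d^2 + 2*d - 24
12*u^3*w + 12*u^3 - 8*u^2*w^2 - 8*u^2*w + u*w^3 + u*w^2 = (-6*u + w)*(-2*u + w)*(u*w + u)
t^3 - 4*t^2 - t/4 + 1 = (t - 4)*(t - 1/2)*(t + 1/2)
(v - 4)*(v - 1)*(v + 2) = v^3 - 3*v^2 - 6*v + 8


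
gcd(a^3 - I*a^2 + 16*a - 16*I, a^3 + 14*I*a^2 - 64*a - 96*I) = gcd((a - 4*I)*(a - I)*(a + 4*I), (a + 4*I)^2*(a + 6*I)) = a + 4*I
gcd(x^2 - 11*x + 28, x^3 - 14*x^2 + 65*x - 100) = x - 4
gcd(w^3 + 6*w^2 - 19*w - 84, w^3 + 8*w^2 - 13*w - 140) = w^2 + 3*w - 28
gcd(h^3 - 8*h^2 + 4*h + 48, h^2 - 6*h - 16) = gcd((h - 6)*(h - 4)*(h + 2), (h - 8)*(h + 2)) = h + 2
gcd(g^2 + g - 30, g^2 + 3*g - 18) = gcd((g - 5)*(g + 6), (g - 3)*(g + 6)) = g + 6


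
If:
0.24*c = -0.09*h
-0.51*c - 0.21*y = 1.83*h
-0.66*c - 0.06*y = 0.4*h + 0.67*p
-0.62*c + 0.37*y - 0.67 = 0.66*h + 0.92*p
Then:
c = 0.07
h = -0.18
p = -0.08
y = 1.39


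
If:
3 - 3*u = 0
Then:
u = 1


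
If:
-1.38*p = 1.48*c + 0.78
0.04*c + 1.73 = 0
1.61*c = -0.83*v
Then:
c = -43.25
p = 45.82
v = 83.89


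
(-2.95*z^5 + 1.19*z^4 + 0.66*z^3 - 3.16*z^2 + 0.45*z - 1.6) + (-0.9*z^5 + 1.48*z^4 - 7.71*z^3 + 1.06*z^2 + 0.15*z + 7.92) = -3.85*z^5 + 2.67*z^4 - 7.05*z^3 - 2.1*z^2 + 0.6*z + 6.32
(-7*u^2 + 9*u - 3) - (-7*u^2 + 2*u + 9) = 7*u - 12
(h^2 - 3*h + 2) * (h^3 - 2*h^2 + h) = h^5 - 5*h^4 + 9*h^3 - 7*h^2 + 2*h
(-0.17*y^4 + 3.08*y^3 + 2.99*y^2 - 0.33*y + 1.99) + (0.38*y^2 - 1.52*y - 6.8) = -0.17*y^4 + 3.08*y^3 + 3.37*y^2 - 1.85*y - 4.81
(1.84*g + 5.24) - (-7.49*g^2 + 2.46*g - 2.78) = 7.49*g^2 - 0.62*g + 8.02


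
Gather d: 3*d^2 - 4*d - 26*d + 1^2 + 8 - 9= 3*d^2 - 30*d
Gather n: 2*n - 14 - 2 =2*n - 16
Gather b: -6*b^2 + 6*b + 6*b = -6*b^2 + 12*b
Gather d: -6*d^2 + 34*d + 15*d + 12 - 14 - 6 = -6*d^2 + 49*d - 8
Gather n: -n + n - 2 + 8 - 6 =0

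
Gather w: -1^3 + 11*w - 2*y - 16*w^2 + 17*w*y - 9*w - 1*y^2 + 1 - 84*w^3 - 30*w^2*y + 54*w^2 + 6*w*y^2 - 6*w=-84*w^3 + w^2*(38 - 30*y) + w*(6*y^2 + 17*y - 4) - y^2 - 2*y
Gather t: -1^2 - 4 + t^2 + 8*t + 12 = t^2 + 8*t + 7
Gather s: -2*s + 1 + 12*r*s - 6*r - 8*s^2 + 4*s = -6*r - 8*s^2 + s*(12*r + 2) + 1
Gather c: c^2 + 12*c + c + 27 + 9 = c^2 + 13*c + 36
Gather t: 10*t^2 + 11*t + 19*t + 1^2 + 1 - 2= 10*t^2 + 30*t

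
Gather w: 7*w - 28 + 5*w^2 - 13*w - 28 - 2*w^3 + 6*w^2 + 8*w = -2*w^3 + 11*w^2 + 2*w - 56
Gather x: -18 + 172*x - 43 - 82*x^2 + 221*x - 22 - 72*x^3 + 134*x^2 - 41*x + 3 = -72*x^3 + 52*x^2 + 352*x - 80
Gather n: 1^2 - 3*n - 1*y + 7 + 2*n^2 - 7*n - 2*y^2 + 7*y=2*n^2 - 10*n - 2*y^2 + 6*y + 8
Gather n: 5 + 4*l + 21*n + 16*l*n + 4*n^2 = 4*l + 4*n^2 + n*(16*l + 21) + 5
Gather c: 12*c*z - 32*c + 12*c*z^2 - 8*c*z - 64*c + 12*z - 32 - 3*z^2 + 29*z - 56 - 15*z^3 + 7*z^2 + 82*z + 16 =c*(12*z^2 + 4*z - 96) - 15*z^3 + 4*z^2 + 123*z - 72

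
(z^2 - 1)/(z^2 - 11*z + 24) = (z^2 - 1)/(z^2 - 11*z + 24)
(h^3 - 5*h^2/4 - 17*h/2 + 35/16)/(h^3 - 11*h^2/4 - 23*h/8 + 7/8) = (h + 5/2)/(h + 1)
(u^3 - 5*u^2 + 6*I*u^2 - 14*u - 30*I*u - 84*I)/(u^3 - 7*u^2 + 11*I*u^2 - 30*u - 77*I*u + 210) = (u + 2)/(u + 5*I)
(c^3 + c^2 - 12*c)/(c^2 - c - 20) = c*(c - 3)/(c - 5)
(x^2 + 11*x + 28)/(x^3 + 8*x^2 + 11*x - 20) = (x + 7)/(x^2 + 4*x - 5)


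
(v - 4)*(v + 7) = v^2 + 3*v - 28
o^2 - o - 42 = (o - 7)*(o + 6)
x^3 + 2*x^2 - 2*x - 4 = (x + 2)*(x - sqrt(2))*(x + sqrt(2))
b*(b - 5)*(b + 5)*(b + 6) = b^4 + 6*b^3 - 25*b^2 - 150*b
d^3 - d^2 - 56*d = d*(d - 8)*(d + 7)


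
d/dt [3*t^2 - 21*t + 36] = 6*t - 21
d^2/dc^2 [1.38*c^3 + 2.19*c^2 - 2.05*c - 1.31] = 8.28*c + 4.38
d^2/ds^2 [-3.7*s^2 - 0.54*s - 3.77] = -7.40000000000000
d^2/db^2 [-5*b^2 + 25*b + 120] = -10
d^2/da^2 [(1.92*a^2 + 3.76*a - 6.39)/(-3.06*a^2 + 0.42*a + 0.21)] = (-75.34944*a^3 + 351.597672*a^2 - 63.771624*a + 10.96074)/(28.652616*a^6 - 11.798136*a^5 - 4.279716*a^4 + 1.545264*a^3 + 0.293706*a^2 - 0.055566*a - 0.009261)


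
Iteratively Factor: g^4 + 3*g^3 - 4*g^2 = (g - 1)*(g^3 + 4*g^2) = g*(g - 1)*(g^2 + 4*g) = g^2*(g - 1)*(g + 4)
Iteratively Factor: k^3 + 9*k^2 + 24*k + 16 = (k + 4)*(k^2 + 5*k + 4) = (k + 4)^2*(k + 1)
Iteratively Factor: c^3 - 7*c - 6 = (c + 2)*(c^2 - 2*c - 3) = (c + 1)*(c + 2)*(c - 3)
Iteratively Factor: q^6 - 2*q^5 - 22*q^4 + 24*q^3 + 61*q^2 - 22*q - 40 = (q - 1)*(q^5 - q^4 - 23*q^3 + q^2 + 62*q + 40) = (q - 2)*(q - 1)*(q^4 + q^3 - 21*q^2 - 41*q - 20) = (q - 2)*(q - 1)*(q + 4)*(q^3 - 3*q^2 - 9*q - 5) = (q - 5)*(q - 2)*(q - 1)*(q + 4)*(q^2 + 2*q + 1) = (q - 5)*(q - 2)*(q - 1)*(q + 1)*(q + 4)*(q + 1)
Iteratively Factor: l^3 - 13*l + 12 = (l + 4)*(l^2 - 4*l + 3) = (l - 1)*(l + 4)*(l - 3)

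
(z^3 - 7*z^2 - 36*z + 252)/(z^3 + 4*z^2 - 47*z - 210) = (z - 6)/(z + 5)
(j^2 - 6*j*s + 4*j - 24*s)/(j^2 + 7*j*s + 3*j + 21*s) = (j^2 - 6*j*s + 4*j - 24*s)/(j^2 + 7*j*s + 3*j + 21*s)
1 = 1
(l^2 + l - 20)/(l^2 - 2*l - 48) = (-l^2 - l + 20)/(-l^2 + 2*l + 48)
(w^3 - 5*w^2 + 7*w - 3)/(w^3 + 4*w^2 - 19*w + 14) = (w^2 - 4*w + 3)/(w^2 + 5*w - 14)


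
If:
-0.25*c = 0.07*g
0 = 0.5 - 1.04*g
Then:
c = -0.13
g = 0.48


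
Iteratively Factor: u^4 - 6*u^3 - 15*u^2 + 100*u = (u - 5)*(u^3 - u^2 - 20*u) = u*(u - 5)*(u^2 - u - 20) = u*(u - 5)*(u + 4)*(u - 5)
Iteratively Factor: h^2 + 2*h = (h)*(h + 2)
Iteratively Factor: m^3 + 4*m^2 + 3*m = (m + 3)*(m^2 + m) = (m + 1)*(m + 3)*(m)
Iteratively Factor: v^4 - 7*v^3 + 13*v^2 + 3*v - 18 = (v - 2)*(v^3 - 5*v^2 + 3*v + 9) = (v - 3)*(v - 2)*(v^2 - 2*v - 3) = (v - 3)^2*(v - 2)*(v + 1)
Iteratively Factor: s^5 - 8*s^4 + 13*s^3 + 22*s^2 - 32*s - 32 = (s - 2)*(s^4 - 6*s^3 + s^2 + 24*s + 16) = (s - 2)*(s + 1)*(s^3 - 7*s^2 + 8*s + 16) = (s - 4)*(s - 2)*(s + 1)*(s^2 - 3*s - 4) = (s - 4)^2*(s - 2)*(s + 1)*(s + 1)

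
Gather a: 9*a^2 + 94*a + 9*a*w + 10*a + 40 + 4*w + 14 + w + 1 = 9*a^2 + a*(9*w + 104) + 5*w + 55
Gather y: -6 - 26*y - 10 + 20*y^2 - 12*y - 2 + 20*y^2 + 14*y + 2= 40*y^2 - 24*y - 16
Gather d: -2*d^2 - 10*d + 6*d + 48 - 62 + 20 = -2*d^2 - 4*d + 6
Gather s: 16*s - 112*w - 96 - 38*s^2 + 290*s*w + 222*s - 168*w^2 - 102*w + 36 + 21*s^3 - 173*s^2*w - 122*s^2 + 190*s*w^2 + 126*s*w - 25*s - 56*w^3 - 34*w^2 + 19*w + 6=21*s^3 + s^2*(-173*w - 160) + s*(190*w^2 + 416*w + 213) - 56*w^3 - 202*w^2 - 195*w - 54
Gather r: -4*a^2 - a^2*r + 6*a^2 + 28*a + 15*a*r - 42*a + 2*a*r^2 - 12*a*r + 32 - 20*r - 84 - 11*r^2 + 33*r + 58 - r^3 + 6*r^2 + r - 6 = 2*a^2 - 14*a - r^3 + r^2*(2*a - 5) + r*(-a^2 + 3*a + 14)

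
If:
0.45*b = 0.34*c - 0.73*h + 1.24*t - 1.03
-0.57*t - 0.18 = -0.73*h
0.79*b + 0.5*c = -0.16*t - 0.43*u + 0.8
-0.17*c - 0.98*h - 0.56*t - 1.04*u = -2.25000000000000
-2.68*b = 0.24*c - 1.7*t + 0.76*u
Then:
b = -5.02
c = 5.31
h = -3.08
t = -4.26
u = 6.49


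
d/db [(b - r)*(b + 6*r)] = 2*b + 5*r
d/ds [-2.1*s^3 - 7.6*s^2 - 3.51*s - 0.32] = -6.3*s^2 - 15.2*s - 3.51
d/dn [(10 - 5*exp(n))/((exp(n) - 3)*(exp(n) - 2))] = 5*exp(n)/(exp(n) - 3)^2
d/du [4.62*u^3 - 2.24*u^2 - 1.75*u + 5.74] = 13.86*u^2 - 4.48*u - 1.75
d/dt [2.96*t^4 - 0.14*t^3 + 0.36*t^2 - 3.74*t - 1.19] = 11.84*t^3 - 0.42*t^2 + 0.72*t - 3.74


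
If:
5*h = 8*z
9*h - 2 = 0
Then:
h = 2/9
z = 5/36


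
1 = 1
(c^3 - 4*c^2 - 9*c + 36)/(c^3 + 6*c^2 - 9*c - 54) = (c - 4)/(c + 6)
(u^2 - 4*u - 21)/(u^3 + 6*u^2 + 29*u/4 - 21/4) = 4*(u - 7)/(4*u^2 + 12*u - 7)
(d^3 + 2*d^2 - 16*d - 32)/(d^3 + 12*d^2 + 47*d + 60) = (d^2 - 2*d - 8)/(d^2 + 8*d + 15)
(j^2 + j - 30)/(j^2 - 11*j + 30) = (j + 6)/(j - 6)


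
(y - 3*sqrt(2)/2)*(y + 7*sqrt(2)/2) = y^2 + 2*sqrt(2)*y - 21/2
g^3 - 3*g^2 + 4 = (g - 2)^2*(g + 1)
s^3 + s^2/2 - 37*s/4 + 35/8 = (s - 5/2)*(s - 1/2)*(s + 7/2)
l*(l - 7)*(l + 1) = l^3 - 6*l^2 - 7*l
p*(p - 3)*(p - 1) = p^3 - 4*p^2 + 3*p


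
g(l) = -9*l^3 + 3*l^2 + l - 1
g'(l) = -27*l^2 + 6*l + 1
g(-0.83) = 5.38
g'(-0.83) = -22.58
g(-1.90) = 69.66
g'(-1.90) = -107.87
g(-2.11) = 94.79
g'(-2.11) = -131.87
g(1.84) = -45.07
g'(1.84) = -79.37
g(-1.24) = 19.53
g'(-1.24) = -47.96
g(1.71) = -35.52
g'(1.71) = -67.69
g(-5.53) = 1607.22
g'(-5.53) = -857.86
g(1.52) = -24.16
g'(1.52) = -52.26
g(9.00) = -6310.00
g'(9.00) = -2132.00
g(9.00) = -6310.00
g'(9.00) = -2132.00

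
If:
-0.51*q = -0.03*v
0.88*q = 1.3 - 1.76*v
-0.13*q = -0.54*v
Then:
No Solution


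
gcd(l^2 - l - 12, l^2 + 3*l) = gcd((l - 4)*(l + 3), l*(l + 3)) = l + 3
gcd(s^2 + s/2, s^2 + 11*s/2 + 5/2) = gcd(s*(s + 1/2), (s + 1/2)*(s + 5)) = s + 1/2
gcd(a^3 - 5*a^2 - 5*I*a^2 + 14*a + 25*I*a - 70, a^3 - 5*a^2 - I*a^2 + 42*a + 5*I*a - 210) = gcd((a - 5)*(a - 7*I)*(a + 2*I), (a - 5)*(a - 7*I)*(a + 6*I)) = a^2 + a*(-5 - 7*I) + 35*I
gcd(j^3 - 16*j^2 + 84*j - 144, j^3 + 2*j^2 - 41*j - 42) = j - 6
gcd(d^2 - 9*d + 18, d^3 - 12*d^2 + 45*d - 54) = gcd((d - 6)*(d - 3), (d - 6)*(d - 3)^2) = d^2 - 9*d + 18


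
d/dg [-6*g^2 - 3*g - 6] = -12*g - 3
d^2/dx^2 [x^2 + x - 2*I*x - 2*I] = 2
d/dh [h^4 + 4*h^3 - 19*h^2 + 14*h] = 4*h^3 + 12*h^2 - 38*h + 14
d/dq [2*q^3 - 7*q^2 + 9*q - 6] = 6*q^2 - 14*q + 9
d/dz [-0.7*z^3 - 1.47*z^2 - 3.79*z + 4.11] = -2.1*z^2 - 2.94*z - 3.79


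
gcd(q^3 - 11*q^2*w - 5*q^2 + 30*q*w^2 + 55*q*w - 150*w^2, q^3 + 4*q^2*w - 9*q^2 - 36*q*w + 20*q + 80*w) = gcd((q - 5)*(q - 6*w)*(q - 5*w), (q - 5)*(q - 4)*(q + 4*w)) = q - 5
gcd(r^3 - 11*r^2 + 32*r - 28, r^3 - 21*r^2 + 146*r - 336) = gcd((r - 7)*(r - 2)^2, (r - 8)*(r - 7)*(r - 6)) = r - 7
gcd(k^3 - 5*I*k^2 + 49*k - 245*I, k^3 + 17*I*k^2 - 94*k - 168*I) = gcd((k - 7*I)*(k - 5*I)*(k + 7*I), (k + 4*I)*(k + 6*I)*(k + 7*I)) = k + 7*I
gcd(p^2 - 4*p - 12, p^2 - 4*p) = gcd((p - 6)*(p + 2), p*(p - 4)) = 1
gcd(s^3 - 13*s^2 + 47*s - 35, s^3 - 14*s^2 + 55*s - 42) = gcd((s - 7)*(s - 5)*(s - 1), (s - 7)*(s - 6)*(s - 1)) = s^2 - 8*s + 7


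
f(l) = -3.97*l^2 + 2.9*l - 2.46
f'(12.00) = -92.38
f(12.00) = -539.34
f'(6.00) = -44.74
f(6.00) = -127.98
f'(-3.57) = 31.25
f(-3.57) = -63.41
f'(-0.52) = 7.03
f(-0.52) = -5.04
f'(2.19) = -14.49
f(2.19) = -15.15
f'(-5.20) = 44.19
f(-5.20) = -124.89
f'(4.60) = -33.62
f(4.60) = -73.13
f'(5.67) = -42.12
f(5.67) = -113.65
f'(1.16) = -6.31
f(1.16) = -4.44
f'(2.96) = -20.60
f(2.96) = -28.66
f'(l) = 2.9 - 7.94*l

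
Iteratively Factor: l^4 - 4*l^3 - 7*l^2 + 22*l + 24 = (l - 3)*(l^3 - l^2 - 10*l - 8) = (l - 4)*(l - 3)*(l^2 + 3*l + 2) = (l - 4)*(l - 3)*(l + 2)*(l + 1)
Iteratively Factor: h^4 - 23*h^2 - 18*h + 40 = (h + 2)*(h^3 - 2*h^2 - 19*h + 20) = (h - 1)*(h + 2)*(h^2 - h - 20) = (h - 1)*(h + 2)*(h + 4)*(h - 5)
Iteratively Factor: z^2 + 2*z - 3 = (z + 3)*(z - 1)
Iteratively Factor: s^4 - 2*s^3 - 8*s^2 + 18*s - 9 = (s - 3)*(s^3 + s^2 - 5*s + 3) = (s - 3)*(s - 1)*(s^2 + 2*s - 3) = (s - 3)*(s - 1)^2*(s + 3)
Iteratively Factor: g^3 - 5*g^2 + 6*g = (g)*(g^2 - 5*g + 6) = g*(g - 3)*(g - 2)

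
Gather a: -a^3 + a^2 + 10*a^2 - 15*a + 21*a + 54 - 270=-a^3 + 11*a^2 + 6*a - 216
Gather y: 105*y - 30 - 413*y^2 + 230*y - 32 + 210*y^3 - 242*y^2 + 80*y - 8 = 210*y^3 - 655*y^2 + 415*y - 70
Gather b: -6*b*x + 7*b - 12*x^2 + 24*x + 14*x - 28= b*(7 - 6*x) - 12*x^2 + 38*x - 28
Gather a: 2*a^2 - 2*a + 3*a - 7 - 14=2*a^2 + a - 21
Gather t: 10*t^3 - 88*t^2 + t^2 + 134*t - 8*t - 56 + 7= 10*t^3 - 87*t^2 + 126*t - 49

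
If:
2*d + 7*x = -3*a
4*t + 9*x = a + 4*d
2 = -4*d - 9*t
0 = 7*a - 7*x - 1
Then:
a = 319/2324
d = -433/2324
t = -81/581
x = -13/2324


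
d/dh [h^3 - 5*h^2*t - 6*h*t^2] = 3*h^2 - 10*h*t - 6*t^2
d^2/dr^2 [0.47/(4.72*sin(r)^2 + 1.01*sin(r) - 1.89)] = (-41.883392*sin(r)^4 - 6.721752*sin(r)^3 + 45.574537*sin(r)^2 + 12.546321*sin(r) + 9.344446)/(4.72*sin(r)^2 + 1.01*sin(r) - 1.89)^3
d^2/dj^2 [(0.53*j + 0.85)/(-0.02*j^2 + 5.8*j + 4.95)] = ((0.04*j - 5.8)*(0.08*j - 11.6)*(0.53*j + 0.85) + (0.0636*j - 6.114)*(-0.02*j^2 + 5.8*j + 4.95))/(-0.02*j^2 + 5.8*j + 4.95)^3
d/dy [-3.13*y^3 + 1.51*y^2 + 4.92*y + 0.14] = -9.39*y^2 + 3.02*y + 4.92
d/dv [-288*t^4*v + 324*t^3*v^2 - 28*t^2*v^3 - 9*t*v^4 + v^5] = -288*t^4 + 648*t^3*v - 84*t^2*v^2 - 36*t*v^3 + 5*v^4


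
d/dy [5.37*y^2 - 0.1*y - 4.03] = 10.74*y - 0.1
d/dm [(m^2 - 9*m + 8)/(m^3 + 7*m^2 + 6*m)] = (-m^4 + 18*m^3 + 45*m^2 - 112*m - 48)/(m^2*(m^4 + 14*m^3 + 61*m^2 + 84*m + 36))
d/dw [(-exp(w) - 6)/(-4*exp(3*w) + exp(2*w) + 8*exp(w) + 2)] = (-8*exp(3*w) - 71*exp(2*w) + 12*exp(w) + 46)*exp(w)/(16*exp(6*w) - 8*exp(5*w) - 63*exp(4*w) + 68*exp(2*w) + 32*exp(w) + 4)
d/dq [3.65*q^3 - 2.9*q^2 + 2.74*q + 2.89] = 10.95*q^2 - 5.8*q + 2.74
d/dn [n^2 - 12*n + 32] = 2*n - 12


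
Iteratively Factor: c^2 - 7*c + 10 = (c - 2)*(c - 5)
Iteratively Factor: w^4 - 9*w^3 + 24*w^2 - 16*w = (w)*(w^3 - 9*w^2 + 24*w - 16) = w*(w - 4)*(w^2 - 5*w + 4) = w*(w - 4)^2*(w - 1)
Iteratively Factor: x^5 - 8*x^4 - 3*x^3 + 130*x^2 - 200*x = (x)*(x^4 - 8*x^3 - 3*x^2 + 130*x - 200) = x*(x - 2)*(x^3 - 6*x^2 - 15*x + 100) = x*(x - 2)*(x + 4)*(x^2 - 10*x + 25) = x*(x - 5)*(x - 2)*(x + 4)*(x - 5)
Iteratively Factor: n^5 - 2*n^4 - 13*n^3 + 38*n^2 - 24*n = (n + 4)*(n^4 - 6*n^3 + 11*n^2 - 6*n) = (n - 1)*(n + 4)*(n^3 - 5*n^2 + 6*n) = (n - 2)*(n - 1)*(n + 4)*(n^2 - 3*n) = n*(n - 2)*(n - 1)*(n + 4)*(n - 3)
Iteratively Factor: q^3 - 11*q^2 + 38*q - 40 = (q - 2)*(q^2 - 9*q + 20) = (q - 5)*(q - 2)*(q - 4)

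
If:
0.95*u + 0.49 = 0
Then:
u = -0.52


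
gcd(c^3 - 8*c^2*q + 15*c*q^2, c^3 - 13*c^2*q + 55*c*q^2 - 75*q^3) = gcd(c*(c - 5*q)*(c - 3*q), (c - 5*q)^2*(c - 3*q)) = c^2 - 8*c*q + 15*q^2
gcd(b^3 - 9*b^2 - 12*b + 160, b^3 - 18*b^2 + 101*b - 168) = b - 8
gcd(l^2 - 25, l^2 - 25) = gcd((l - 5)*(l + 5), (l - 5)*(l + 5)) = l^2 - 25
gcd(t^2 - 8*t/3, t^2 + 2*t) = t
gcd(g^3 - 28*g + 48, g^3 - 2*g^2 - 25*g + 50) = g - 2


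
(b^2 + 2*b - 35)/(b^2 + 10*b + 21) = (b - 5)/(b + 3)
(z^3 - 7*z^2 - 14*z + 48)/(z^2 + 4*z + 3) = (z^2 - 10*z + 16)/(z + 1)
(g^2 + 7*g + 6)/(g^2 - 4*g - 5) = (g + 6)/(g - 5)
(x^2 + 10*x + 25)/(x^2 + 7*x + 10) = (x + 5)/(x + 2)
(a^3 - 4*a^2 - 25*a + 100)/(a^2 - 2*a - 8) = (a^2 - 25)/(a + 2)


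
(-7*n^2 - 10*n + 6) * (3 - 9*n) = 63*n^3 + 69*n^2 - 84*n + 18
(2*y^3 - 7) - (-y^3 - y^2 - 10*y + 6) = 3*y^3 + y^2 + 10*y - 13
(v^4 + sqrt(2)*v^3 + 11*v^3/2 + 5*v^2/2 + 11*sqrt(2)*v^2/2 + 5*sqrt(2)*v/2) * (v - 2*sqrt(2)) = v^5 - sqrt(2)*v^4 + 11*v^4/2 - 11*sqrt(2)*v^3/2 - 3*v^3/2 - 22*v^2 - 5*sqrt(2)*v^2/2 - 10*v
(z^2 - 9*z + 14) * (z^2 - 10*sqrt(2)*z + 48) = z^4 - 10*sqrt(2)*z^3 - 9*z^3 + 62*z^2 + 90*sqrt(2)*z^2 - 432*z - 140*sqrt(2)*z + 672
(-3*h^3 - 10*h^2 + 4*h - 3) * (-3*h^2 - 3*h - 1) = 9*h^5 + 39*h^4 + 21*h^3 + 7*h^2 + 5*h + 3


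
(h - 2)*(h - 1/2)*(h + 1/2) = h^3 - 2*h^2 - h/4 + 1/2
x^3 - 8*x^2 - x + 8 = (x - 8)*(x - 1)*(x + 1)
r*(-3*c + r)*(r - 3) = -3*c*r^2 + 9*c*r + r^3 - 3*r^2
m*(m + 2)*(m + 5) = m^3 + 7*m^2 + 10*m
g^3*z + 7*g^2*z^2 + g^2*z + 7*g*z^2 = g*(g + 7*z)*(g*z + z)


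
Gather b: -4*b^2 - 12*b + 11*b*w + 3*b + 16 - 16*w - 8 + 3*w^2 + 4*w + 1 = -4*b^2 + b*(11*w - 9) + 3*w^2 - 12*w + 9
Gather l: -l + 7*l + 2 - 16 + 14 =6*l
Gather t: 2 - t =2 - t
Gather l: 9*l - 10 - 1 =9*l - 11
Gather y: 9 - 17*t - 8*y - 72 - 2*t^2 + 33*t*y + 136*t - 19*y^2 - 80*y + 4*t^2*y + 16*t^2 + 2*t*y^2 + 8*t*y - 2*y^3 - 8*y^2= 14*t^2 + 119*t - 2*y^3 + y^2*(2*t - 27) + y*(4*t^2 + 41*t - 88) - 63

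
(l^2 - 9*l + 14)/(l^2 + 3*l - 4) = (l^2 - 9*l + 14)/(l^2 + 3*l - 4)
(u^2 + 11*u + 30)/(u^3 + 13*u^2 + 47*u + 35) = (u + 6)/(u^2 + 8*u + 7)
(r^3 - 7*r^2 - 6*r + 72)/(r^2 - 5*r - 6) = (r^2 - r - 12)/(r + 1)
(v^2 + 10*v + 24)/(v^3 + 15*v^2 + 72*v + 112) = (v + 6)/(v^2 + 11*v + 28)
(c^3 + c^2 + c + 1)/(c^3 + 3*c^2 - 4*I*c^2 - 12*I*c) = (c^3 + c^2 + c + 1)/(c*(c^2 + c*(3 - 4*I) - 12*I))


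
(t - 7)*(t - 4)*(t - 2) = t^3 - 13*t^2 + 50*t - 56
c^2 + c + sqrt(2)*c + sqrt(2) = (c + 1)*(c + sqrt(2))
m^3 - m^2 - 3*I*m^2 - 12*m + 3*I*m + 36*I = (m - 4)*(m + 3)*(m - 3*I)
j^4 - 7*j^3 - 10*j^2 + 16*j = j*(j - 8)*(j - 1)*(j + 2)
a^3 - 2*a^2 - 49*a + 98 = (a - 7)*(a - 2)*(a + 7)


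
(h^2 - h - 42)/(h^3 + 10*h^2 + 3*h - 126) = (h - 7)/(h^2 + 4*h - 21)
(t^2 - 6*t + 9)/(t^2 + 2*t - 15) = (t - 3)/(t + 5)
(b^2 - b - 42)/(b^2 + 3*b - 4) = (b^2 - b - 42)/(b^2 + 3*b - 4)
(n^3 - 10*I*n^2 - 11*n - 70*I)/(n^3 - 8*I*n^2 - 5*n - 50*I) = (n - 7*I)/(n - 5*I)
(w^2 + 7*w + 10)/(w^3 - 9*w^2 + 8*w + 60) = (w + 5)/(w^2 - 11*w + 30)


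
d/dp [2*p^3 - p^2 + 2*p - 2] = 6*p^2 - 2*p + 2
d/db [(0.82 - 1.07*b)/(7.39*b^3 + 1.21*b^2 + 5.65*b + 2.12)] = (15.8146*b^3 - 16.8847*b^2 - 1.9844*b - 6.9014)/(54.6121*b^6 + 17.8838*b^5 + 84.9711*b^4 + 45.0066*b^3 + 37.0529*b^2 + 23.956*b + 4.4944)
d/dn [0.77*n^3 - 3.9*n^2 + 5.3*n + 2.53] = 2.31*n^2 - 7.8*n + 5.3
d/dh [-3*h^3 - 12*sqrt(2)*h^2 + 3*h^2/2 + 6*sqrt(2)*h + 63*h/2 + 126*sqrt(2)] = -9*h^2 - 24*sqrt(2)*h + 3*h + 6*sqrt(2) + 63/2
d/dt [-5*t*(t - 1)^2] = 5*(1 - 3*t)*(t - 1)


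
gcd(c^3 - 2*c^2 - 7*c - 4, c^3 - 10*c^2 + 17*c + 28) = c^2 - 3*c - 4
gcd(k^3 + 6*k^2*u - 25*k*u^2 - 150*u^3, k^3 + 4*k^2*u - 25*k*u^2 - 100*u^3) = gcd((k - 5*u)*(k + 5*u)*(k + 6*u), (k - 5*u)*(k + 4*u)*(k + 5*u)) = -k^2 + 25*u^2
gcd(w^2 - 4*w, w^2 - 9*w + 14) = 1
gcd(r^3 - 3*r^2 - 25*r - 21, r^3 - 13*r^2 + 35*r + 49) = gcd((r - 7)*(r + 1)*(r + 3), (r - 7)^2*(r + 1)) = r^2 - 6*r - 7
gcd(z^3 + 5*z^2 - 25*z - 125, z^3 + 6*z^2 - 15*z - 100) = z^2 + 10*z + 25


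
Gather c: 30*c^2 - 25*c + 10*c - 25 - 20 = 30*c^2 - 15*c - 45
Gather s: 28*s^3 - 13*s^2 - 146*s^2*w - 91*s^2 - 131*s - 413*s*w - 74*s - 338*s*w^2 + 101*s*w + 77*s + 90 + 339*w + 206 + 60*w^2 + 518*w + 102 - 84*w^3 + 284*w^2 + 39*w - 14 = 28*s^3 + s^2*(-146*w - 104) + s*(-338*w^2 - 312*w - 128) - 84*w^3 + 344*w^2 + 896*w + 384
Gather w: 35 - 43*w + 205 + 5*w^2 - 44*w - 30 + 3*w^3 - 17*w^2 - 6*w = 3*w^3 - 12*w^2 - 93*w + 210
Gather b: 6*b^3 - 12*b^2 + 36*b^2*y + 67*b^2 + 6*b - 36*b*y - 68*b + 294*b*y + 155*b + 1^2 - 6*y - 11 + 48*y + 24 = 6*b^3 + b^2*(36*y + 55) + b*(258*y + 93) + 42*y + 14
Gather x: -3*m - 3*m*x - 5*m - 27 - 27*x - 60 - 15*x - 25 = -8*m + x*(-3*m - 42) - 112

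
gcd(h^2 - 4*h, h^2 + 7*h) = h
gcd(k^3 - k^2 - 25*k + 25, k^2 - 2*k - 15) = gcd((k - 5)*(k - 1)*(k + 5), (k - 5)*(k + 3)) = k - 5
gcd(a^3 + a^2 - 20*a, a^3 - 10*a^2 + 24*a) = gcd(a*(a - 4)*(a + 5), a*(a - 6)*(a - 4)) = a^2 - 4*a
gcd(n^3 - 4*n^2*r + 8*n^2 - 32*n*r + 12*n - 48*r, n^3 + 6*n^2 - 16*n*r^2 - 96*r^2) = -n^2 + 4*n*r - 6*n + 24*r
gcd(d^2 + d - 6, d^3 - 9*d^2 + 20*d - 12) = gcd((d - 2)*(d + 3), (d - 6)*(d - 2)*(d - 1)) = d - 2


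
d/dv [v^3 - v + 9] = 3*v^2 - 1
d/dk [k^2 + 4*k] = 2*k + 4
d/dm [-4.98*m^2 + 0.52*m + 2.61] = 0.52 - 9.96*m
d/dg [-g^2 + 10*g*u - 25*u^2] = -2*g + 10*u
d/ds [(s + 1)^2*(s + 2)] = (s + 1)*(3*s + 5)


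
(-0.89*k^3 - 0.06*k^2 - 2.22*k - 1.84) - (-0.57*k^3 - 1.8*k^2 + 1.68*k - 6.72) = -0.32*k^3 + 1.74*k^2 - 3.9*k + 4.88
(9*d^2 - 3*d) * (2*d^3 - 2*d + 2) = 18*d^5 - 6*d^4 - 18*d^3 + 24*d^2 - 6*d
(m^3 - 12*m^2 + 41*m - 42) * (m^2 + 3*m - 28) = m^5 - 9*m^4 - 23*m^3 + 417*m^2 - 1274*m + 1176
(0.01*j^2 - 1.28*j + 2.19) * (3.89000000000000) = 0.0389*j^2 - 4.9792*j + 8.5191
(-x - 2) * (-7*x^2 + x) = 7*x^3 + 13*x^2 - 2*x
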